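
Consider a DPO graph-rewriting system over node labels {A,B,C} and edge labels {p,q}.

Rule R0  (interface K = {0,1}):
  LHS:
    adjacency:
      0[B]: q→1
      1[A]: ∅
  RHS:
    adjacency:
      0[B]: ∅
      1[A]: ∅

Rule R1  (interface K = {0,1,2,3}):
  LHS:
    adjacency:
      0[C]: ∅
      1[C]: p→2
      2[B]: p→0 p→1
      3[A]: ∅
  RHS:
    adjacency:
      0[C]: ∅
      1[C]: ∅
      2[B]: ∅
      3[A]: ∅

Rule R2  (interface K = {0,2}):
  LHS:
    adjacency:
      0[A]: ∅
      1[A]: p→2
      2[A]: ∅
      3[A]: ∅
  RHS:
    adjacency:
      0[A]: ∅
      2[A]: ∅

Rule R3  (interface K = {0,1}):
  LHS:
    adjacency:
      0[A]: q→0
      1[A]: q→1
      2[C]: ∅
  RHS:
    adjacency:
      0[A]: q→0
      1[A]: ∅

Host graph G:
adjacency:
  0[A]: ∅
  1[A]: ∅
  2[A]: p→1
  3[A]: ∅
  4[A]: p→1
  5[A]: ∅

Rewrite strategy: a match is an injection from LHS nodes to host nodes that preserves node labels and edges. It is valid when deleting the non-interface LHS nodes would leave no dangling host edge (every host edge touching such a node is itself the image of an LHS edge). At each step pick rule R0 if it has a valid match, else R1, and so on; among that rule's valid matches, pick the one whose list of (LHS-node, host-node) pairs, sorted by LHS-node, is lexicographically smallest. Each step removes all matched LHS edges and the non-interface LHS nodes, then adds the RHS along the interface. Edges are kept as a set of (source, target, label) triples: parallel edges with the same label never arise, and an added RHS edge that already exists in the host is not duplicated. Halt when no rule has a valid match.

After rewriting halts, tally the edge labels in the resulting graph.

Answer: (no edges)

Rewrite trace:
start.  V:6 E:2  edges: 2-p->1 4-p->1
1. fire R2 via {0↦0, 1↦2, 2↦1, 3↦3}  →  V:4 E:1  edges: 4-p->1
2. fire R2 via {0↦0, 1↦4, 2↦1, 3↦5}  →  V:2 E:0  edges: ∅
halt: no rule applies after step 2
NF edges: []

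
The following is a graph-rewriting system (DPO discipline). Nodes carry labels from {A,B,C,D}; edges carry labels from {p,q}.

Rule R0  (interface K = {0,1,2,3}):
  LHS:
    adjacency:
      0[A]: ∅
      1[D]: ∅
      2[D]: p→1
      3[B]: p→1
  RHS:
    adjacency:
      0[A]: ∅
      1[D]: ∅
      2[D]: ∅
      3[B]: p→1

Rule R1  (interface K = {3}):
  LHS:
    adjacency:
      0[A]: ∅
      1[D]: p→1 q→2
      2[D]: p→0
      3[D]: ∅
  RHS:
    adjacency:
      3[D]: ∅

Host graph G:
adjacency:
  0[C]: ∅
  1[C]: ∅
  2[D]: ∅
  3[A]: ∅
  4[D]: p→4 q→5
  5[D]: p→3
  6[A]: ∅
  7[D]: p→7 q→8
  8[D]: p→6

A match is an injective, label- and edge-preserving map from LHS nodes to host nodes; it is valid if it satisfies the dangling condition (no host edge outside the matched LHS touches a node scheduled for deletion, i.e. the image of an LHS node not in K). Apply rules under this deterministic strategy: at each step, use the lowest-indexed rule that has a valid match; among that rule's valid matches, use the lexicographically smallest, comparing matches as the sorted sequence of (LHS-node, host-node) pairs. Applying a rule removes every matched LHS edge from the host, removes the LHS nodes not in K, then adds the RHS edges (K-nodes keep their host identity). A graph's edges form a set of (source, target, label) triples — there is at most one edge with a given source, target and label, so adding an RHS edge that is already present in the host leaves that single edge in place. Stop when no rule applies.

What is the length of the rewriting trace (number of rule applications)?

start.  V:9 E:6  edges: 4-p->4 4-q->5 5-p->3 7-p->7 7-q->8 8-p->6
1. fire R1 via {0↦3, 1↦4, 2↦5, 3↦2}  →  V:6 E:3  edges: 7-p->7 7-q->8 8-p->6
2. fire R1 via {0↦6, 1↦7, 2↦8, 3↦2}  →  V:3 E:0  edges: ∅
final graph: no rule applies after step 2

Answer: 2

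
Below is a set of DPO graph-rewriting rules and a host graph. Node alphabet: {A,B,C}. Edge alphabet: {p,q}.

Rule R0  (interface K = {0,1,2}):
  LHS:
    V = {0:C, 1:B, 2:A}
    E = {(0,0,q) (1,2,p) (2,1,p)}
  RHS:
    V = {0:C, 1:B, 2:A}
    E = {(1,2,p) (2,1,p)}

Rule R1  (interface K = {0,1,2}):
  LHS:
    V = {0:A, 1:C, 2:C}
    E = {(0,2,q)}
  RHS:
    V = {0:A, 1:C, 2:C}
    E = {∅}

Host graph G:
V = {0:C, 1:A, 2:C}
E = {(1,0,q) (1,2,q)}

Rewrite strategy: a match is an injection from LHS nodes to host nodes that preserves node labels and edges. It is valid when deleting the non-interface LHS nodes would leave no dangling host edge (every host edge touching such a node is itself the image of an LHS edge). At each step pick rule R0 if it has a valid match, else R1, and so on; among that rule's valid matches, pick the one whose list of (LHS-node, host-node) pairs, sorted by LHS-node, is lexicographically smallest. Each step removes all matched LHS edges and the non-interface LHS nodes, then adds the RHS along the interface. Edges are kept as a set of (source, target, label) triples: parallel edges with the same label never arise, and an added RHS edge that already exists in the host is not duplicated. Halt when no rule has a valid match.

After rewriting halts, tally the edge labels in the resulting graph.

Answer: (no edges)

Derivation:
start.  V:3 E:2  edges: 1-q->0 1-q->2
1. fire R1 via {0↦1, 1↦0, 2↦2}  →  V:3 E:1  edges: 1-q->0
2. fire R1 via {0↦1, 1↦2, 2↦0}  →  V:3 E:0  edges: ∅
halt: no rule applies after step 2
NF edges: []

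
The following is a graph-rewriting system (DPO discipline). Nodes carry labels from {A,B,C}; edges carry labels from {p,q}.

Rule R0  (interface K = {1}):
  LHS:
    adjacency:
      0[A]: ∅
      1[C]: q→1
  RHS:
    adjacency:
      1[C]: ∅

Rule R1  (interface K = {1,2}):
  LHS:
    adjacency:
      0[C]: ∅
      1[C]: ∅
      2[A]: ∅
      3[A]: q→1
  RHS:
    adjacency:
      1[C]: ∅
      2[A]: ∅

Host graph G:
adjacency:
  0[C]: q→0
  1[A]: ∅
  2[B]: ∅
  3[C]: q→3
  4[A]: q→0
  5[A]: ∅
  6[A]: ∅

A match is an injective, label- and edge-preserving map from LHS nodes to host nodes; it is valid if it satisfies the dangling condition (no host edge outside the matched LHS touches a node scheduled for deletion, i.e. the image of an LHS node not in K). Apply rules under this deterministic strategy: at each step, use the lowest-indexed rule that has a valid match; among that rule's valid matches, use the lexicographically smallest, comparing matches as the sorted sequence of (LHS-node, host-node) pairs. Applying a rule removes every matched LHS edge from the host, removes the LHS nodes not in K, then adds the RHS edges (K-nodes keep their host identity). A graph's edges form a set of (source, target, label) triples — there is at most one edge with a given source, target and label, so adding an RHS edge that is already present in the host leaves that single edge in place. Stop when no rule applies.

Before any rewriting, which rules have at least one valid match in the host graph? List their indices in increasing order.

R0: 6 valid matches — {0↦1, 1↦0}, {0↦1, 1↦3}, {0↦5, 1↦0} (+3 more)
R1: no valid match — 3 raw matches, all fail dangling condition

Answer: [R0]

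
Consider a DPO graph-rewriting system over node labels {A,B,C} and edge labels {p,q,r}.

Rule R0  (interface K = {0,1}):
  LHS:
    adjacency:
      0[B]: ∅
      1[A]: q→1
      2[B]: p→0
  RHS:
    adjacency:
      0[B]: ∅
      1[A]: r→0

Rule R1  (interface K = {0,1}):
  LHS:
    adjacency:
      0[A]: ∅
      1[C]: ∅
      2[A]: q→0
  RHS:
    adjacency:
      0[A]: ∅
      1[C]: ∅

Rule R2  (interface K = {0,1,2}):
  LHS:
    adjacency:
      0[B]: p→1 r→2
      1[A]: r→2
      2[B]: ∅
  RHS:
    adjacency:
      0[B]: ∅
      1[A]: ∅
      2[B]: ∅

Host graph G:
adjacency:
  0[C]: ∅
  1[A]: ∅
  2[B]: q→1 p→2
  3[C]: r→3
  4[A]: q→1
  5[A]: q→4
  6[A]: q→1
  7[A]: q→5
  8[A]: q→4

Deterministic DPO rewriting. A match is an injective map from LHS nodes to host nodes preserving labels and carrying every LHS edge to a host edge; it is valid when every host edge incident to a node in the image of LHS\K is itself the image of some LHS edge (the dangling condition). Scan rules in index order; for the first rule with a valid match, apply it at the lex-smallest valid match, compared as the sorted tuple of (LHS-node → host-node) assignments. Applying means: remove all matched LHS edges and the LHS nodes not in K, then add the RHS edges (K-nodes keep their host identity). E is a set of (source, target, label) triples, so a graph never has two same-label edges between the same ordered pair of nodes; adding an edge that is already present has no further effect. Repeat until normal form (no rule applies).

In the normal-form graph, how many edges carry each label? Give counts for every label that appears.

Answer: p:1 q:1 r:1

Steps:
start.  V:9 E:8  edges: 2-q->1 2-p->2 3-r->3 4-q->1 5-q->4 6-q->1 7-q->5 8-q->4
1. fire R1 via {0↦1, 1↦0, 2↦6}  →  V:8 E:7  edges: 2-q->1 2-p->2 3-r->3 4-q->1 5-q->4 7-q->5 8-q->4
2. fire R1 via {0↦4, 1↦0, 2↦8}  →  V:7 E:6  edges: 2-q->1 2-p->2 3-r->3 4-q->1 5-q->4 7-q->5
3. fire R1 via {0↦5, 1↦0, 2↦7}  →  V:6 E:5  edges: 2-q->1 2-p->2 3-r->3 4-q->1 5-q->4
4. fire R1 via {0↦4, 1↦0, 2↦5}  →  V:5 E:4  edges: 2-q->1 2-p->2 3-r->3 4-q->1
5. fire R1 via {0↦1, 1↦0, 2↦4}  →  V:4 E:3  edges: 2-q->1 2-p->2 3-r->3
final graph: no rule applies after step 5
NF edges: [(2, 1, 'q'), (2, 2, 'p'), (3, 3, 'r')]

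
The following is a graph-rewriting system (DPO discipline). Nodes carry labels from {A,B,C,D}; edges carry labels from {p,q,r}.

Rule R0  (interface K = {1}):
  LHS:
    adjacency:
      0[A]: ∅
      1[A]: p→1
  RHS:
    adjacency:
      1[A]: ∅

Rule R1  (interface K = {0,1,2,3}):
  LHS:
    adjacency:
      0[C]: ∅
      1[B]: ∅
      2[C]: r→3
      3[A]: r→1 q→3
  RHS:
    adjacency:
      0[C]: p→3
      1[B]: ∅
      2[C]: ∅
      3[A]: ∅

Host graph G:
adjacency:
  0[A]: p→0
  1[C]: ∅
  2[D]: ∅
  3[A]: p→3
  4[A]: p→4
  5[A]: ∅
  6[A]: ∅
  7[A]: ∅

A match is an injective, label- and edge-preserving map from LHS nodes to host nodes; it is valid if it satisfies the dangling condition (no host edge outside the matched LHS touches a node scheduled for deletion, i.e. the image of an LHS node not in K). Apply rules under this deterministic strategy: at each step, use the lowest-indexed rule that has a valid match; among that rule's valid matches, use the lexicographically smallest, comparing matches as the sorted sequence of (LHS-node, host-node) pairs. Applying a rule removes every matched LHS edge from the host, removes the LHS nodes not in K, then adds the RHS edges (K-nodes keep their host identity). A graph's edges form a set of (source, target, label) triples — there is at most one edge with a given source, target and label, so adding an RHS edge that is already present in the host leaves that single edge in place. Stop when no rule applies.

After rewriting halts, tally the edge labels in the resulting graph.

start.  V:8 E:3  edges: 0-p->0 3-p->3 4-p->4
1. fire R0 via {0↦5, 1↦0}  →  V:7 E:2  edges: 3-p->3 4-p->4
2. fire R0 via {0↦0, 1↦3}  →  V:6 E:1  edges: 4-p->4
3. fire R0 via {0↦3, 1↦4}  →  V:5 E:0  edges: ∅
final graph: no rule applies after step 3
NF edges: []

Answer: (no edges)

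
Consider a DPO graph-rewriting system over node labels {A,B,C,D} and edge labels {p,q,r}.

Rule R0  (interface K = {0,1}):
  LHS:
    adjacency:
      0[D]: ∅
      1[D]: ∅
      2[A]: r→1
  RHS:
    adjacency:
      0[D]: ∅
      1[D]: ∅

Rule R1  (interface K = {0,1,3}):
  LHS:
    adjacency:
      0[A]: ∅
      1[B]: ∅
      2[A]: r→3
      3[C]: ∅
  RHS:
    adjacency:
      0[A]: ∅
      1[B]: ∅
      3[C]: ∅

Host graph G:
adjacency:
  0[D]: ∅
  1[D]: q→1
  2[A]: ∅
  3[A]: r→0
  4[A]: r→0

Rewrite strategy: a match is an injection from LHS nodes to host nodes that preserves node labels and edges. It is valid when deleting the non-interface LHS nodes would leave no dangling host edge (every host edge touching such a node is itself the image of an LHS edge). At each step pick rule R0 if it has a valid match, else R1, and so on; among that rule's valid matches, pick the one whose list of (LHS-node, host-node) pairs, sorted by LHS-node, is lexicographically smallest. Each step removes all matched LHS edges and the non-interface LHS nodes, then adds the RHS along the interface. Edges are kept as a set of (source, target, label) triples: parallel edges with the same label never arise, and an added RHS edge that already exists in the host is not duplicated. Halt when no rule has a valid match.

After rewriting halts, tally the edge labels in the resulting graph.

Answer: q:1

Derivation:
[0] host  ⇒  5 nodes, 3 edges  {1-q->1 3-r->0 4-r->0}
[1] R0 @ {0↦1, 1↦0, 2↦3}  ⇒  4 nodes, 2 edges  {1-q->1 4-r->0}
[2] R0 @ {0↦1, 1↦0, 2↦4}  ⇒  3 nodes, 1 edges  {1-q->1}
halt: no rule applies after step 2
NF edges: [(1, 1, 'q')]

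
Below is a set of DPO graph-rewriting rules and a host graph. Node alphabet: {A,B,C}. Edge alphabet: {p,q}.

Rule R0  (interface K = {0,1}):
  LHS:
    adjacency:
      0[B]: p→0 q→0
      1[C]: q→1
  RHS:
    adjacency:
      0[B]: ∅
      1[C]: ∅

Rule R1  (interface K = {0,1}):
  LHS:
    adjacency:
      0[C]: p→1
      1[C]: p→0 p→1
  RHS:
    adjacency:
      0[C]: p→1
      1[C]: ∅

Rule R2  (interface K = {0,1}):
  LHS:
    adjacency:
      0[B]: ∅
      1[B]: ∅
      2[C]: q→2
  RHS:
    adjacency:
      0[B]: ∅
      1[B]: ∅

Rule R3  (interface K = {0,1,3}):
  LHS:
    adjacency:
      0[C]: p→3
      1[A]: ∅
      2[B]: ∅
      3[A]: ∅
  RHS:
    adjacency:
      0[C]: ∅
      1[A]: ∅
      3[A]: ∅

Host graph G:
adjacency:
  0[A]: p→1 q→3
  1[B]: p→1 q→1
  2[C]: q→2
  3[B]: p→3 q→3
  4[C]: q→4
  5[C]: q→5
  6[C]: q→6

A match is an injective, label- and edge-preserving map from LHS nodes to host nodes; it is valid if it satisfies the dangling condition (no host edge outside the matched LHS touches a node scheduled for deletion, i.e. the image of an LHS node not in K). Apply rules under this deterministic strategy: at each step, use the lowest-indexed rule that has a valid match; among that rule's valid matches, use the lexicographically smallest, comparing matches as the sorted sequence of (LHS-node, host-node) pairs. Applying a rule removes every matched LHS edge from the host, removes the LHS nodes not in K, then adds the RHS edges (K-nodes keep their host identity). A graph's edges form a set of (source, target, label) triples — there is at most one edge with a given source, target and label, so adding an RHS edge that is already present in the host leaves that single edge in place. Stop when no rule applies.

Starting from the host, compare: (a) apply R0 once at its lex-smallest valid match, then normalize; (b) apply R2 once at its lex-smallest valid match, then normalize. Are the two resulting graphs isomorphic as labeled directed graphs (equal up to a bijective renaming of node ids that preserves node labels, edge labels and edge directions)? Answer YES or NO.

branch R0-first: apply at {0↦1, 1↦2} → |E|=7, then 3 more step(s) → NF |V|=5 |E|=2 V={0:A, 1:B, 2:C, 3:B, 4:C} E=0-p->1 0-q->3
branch R2-first: apply at {0↦1, 1↦3, 2↦2} → |E|=9, then 3 more step(s) → NF |V|=5 |E|=2 V={0:A, 1:B, 3:B, 4:C, 5:C} E=0-p->1 0-q->3
graphs isomorphic (equal up to label-preserving node renaming)

Answer: YES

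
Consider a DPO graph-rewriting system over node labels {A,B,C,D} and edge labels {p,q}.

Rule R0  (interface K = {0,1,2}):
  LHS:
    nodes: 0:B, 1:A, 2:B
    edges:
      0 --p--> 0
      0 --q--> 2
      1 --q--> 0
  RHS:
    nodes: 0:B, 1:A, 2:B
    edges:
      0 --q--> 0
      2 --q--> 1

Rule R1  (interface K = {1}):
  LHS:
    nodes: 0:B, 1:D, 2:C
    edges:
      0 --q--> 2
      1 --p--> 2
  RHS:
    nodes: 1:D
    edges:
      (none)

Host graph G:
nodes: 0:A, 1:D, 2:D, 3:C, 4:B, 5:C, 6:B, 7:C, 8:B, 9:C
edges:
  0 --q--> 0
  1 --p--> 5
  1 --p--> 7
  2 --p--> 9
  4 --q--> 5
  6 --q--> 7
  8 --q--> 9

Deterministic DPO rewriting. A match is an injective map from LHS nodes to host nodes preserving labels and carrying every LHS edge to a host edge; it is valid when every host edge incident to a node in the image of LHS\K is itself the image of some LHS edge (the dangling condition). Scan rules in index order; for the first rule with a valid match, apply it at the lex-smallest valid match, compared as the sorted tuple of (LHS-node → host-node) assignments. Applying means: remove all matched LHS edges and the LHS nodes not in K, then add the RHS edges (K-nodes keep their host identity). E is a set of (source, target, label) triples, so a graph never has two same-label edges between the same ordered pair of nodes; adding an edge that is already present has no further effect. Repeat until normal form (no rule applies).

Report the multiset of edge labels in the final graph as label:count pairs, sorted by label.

Answer: q:1

Rewrite trace:
start.  V:10 E:7  edges: 0-q->0 1-p->5 1-p->7 2-p->9 4-q->5 6-q->7 8-q->9
1. fire R1 via {0↦4, 1↦1, 2↦5}  →  V:8 E:5  edges: 0-q->0 1-p->7 2-p->9 6-q->7 8-q->9
2. fire R1 via {0↦6, 1↦1, 2↦7}  →  V:6 E:3  edges: 0-q->0 2-p->9 8-q->9
3. fire R1 via {0↦8, 1↦2, 2↦9}  →  V:4 E:1  edges: 0-q->0
final graph: no rule applies after step 3
NF edges: [(0, 0, 'q')]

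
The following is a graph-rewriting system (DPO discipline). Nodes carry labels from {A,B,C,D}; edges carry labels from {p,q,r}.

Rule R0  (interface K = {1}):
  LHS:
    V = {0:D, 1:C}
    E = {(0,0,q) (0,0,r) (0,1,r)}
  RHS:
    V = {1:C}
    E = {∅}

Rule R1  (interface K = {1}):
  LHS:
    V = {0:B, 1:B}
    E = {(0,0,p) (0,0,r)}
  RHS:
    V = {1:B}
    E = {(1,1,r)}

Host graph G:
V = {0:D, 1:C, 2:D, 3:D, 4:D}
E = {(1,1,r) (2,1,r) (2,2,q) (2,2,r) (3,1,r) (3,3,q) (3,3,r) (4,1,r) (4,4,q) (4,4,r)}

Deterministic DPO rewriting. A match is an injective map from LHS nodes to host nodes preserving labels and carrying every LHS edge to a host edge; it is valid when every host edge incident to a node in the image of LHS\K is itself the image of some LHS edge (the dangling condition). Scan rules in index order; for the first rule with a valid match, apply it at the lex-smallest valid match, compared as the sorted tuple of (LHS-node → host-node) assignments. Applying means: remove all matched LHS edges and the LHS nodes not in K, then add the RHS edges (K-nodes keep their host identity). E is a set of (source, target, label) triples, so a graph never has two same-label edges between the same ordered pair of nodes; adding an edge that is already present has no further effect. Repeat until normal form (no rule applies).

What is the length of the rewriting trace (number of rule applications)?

[0] host  ⇒  5 nodes, 10 edges  {1-r->1 2-r->1 2-q->2 2-r->2 3-r->1 3-q->3 3-r->3 4-r->1 4-q->4 4-r->4}
[1] R0 @ {0↦2, 1↦1}  ⇒  4 nodes, 7 edges  {1-r->1 3-r->1 3-q->3 3-r->3 4-r->1 4-q->4 4-r->4}
[2] R0 @ {0↦3, 1↦1}  ⇒  3 nodes, 4 edges  {1-r->1 4-r->1 4-q->4 4-r->4}
[3] R0 @ {0↦4, 1↦1}  ⇒  2 nodes, 1 edges  {1-r->1}
normal form: no rule applies after step 3

Answer: 3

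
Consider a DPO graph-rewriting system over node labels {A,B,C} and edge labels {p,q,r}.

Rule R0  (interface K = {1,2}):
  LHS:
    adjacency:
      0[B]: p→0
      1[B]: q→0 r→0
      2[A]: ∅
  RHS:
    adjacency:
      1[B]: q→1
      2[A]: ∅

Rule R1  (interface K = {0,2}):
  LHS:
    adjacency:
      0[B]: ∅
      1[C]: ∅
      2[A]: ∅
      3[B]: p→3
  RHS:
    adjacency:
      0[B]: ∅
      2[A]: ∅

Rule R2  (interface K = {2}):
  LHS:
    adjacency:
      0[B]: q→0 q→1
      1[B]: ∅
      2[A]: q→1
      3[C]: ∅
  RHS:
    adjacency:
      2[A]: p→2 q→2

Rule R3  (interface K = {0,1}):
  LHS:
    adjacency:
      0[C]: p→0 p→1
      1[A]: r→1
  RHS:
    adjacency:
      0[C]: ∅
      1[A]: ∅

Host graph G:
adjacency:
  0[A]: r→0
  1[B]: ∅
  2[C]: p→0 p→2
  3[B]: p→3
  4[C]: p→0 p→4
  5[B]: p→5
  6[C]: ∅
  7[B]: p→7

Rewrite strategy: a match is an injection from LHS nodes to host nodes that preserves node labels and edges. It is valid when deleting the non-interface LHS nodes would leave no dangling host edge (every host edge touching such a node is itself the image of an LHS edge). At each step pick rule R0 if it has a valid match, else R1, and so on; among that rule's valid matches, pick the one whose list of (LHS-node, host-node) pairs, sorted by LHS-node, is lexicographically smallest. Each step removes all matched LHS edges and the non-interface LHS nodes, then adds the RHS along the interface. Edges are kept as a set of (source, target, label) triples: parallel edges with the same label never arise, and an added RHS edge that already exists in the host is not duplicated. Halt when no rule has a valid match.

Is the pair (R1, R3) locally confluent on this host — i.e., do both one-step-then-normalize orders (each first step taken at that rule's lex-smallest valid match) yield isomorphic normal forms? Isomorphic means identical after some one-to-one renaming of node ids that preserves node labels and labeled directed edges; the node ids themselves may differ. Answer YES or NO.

Answer: YES

Steps:
branch R1-first: apply at {0↦1, 1↦6, 2↦0, 3↦3} → |E|=7, then 2 more step(s) → NF |V|=4 |E|=3 V={0:A, 1:B, 4:C, 7:B} E=4-p->0 4-p->4 7-p->7
branch R3-first: apply at {0↦2, 1↦0} → |E|=5, then 2 more step(s) → NF |V|=4 |E|=3 V={0:A, 1:B, 4:C, 7:B} E=4-p->0 4-p->4 7-p->7
graphs isomorphic (equal up to label-preserving node renaming)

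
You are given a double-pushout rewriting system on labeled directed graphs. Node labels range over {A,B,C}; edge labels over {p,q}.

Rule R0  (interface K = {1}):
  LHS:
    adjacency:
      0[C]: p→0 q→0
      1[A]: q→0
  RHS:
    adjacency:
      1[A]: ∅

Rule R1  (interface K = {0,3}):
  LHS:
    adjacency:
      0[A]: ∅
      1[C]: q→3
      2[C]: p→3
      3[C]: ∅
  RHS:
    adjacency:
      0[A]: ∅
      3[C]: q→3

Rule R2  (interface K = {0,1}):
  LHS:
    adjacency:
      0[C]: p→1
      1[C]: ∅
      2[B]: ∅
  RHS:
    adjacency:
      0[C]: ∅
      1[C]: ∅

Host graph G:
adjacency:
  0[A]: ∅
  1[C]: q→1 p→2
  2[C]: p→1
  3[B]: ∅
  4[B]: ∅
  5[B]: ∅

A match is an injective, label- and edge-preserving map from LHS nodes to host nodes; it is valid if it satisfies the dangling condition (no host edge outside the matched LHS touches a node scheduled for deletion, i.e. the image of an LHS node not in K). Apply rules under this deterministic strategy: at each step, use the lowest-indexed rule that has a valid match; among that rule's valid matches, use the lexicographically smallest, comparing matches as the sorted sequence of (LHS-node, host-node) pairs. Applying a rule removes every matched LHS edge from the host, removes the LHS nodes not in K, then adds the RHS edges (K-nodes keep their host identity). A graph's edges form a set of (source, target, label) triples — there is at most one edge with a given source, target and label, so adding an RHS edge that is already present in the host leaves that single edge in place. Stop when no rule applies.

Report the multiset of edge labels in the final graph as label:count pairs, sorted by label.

Answer: q:1

Derivation:
[0] host  ⇒  6 nodes, 3 edges  {1-q->1 1-p->2 2-p->1}
[1] R2 @ {0↦1, 1↦2, 2↦3}  ⇒  5 nodes, 2 edges  {1-q->1 2-p->1}
[2] R2 @ {0↦2, 1↦1, 2↦4}  ⇒  4 nodes, 1 edges  {1-q->1}
normal form: no rule applies after step 2
NF edges: [(1, 1, 'q')]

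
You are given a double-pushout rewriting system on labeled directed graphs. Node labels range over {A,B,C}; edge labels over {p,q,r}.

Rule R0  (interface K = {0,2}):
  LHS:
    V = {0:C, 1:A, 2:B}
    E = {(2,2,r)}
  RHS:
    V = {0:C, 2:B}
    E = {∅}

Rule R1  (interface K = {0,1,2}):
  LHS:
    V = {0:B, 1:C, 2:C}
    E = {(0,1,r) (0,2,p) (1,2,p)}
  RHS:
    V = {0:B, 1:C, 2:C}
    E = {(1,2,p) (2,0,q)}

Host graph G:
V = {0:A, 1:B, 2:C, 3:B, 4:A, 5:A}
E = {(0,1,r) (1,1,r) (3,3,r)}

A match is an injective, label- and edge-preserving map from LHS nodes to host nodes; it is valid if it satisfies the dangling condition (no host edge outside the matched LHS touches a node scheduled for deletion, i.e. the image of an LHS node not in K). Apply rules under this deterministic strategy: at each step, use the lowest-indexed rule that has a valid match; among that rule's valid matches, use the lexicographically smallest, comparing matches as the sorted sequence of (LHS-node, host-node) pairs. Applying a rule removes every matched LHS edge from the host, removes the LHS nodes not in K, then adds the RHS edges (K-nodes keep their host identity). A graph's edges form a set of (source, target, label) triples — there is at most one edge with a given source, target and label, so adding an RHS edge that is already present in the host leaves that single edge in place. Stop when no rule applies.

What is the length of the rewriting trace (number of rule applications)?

Answer: 2

Derivation:
initial: |V|=6 |E|=3  E = 0-r->1 1-r->1 3-r->3
step 1: apply R0 at {0↦2, 1↦4, 2↦1}  → |V|=5 |E|=2  E = 0-r->1 3-r->3
step 2: apply R0 at {0↦2, 1↦5, 2↦3}  → |V|=4 |E|=1  E = 0-r->1
halt: no rule applies after step 2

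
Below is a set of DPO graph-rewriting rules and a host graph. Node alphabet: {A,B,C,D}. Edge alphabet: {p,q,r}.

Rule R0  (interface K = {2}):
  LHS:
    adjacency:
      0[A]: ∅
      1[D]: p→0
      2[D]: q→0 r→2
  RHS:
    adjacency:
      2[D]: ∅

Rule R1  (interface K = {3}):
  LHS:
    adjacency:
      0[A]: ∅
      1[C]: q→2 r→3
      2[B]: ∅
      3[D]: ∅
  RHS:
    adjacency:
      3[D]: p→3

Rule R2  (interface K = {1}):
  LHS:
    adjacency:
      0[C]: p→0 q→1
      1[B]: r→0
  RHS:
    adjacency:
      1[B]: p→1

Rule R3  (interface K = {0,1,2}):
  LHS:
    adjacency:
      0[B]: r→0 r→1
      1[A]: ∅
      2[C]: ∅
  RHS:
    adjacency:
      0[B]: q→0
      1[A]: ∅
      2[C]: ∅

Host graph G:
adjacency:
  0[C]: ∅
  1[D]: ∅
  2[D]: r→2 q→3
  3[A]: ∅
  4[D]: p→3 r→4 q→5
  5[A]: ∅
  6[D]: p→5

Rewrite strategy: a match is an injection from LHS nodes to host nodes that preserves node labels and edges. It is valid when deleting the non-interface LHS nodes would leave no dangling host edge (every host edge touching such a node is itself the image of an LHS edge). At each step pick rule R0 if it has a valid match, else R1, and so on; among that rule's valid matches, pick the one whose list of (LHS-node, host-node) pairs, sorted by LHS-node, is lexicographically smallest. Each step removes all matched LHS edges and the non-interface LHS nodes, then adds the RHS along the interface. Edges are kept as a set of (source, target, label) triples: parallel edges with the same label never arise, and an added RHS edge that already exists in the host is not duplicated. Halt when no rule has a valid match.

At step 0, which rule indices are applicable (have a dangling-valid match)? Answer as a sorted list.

Answer: [R0]

Steps:
R0: 1 valid match — {0↦5, 1↦6, 2↦4}
R1: no valid match — LHS pattern not found
R2: no valid match — LHS pattern not found
R3: no valid match — LHS pattern not found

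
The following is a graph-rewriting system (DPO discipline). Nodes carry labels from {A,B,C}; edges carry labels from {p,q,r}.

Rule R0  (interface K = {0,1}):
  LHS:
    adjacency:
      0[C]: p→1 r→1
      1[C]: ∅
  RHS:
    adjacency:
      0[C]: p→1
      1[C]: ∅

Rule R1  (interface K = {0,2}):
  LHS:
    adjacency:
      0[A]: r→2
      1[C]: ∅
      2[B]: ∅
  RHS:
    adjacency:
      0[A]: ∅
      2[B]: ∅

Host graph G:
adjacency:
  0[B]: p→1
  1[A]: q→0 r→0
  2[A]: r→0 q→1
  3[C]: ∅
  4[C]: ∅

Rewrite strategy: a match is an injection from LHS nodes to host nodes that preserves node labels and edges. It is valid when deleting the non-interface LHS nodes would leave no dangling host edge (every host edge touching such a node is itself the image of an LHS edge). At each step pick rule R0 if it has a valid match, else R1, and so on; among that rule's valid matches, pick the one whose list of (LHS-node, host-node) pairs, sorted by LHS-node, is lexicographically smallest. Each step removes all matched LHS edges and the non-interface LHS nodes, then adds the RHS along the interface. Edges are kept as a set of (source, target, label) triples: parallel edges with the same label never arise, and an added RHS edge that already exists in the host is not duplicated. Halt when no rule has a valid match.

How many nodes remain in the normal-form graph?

Answer: 3

Derivation:
initial: |V|=5 |E|=5  E = 0-p->1 1-q->0 1-r->0 2-r->0 2-q->1
step 1: apply R1 at {0↦1, 1↦3, 2↦0}  → |V|=4 |E|=4  E = 0-p->1 1-q->0 2-r->0 2-q->1
step 2: apply R1 at {0↦2, 1↦4, 2↦0}  → |V|=3 |E|=3  E = 0-p->1 1-q->0 2-q->1
final graph: no rule applies after step 2
NF nodes: {0:B, 1:A, 2:A}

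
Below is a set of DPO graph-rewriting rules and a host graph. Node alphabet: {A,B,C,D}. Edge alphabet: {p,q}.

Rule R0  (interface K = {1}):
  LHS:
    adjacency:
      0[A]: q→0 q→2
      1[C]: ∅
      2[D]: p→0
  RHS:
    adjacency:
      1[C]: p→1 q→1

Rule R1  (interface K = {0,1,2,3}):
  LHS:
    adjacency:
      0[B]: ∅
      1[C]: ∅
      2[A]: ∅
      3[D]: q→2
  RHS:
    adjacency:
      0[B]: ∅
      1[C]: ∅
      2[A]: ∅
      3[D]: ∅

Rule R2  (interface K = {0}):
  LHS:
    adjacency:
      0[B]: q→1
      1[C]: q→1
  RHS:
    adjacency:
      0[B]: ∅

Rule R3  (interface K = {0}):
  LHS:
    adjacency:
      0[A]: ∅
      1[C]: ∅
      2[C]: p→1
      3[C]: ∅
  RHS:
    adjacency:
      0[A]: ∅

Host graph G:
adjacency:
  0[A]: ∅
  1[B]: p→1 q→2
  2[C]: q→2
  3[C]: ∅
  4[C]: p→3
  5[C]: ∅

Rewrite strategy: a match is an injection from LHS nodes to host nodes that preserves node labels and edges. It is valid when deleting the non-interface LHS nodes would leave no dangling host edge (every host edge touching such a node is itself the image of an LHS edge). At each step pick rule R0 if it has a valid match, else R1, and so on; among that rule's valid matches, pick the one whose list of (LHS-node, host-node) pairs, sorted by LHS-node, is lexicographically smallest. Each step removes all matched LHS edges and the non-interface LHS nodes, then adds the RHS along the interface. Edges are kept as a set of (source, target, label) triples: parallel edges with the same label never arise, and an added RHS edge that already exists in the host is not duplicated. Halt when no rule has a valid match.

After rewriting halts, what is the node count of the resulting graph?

[0] host  ⇒  6 nodes, 4 edges  {1-p->1 1-q->2 2-q->2 4-p->3}
[1] R2 @ {0↦1, 1↦2}  ⇒  5 nodes, 2 edges  {1-p->1 4-p->3}
[2] R3 @ {0↦0, 1↦3, 2↦4, 3↦5}  ⇒  2 nodes, 1 edges  {1-p->1}
final graph: no rule applies after step 2
NF nodes: {0:A, 1:B}

Answer: 2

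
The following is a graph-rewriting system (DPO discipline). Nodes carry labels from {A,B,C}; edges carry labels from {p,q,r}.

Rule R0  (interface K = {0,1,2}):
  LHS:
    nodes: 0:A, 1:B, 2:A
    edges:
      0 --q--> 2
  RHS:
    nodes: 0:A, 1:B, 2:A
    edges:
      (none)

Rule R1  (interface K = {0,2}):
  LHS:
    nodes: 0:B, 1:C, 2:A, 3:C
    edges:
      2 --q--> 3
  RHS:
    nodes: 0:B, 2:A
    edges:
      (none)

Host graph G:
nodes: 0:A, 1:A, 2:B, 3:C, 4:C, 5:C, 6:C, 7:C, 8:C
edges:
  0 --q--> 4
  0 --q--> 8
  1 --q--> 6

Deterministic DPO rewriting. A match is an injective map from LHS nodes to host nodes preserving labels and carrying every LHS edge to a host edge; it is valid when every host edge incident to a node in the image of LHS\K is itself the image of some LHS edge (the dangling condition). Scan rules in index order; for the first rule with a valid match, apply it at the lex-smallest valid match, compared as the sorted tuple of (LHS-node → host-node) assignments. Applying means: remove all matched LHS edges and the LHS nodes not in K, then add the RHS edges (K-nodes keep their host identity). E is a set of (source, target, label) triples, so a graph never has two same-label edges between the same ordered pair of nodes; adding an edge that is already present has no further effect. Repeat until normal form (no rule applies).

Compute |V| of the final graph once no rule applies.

Answer: 3

Derivation:
initial: |V|=9 |E|=3  E = 0-q->4 0-q->8 1-q->6
step 1: apply R1 at {0↦2, 1↦3, 2↦0, 3↦4}  → |V|=7 |E|=2  E = 0-q->8 1-q->6
step 2: apply R1 at {0↦2, 1↦5, 2↦0, 3↦8}  → |V|=5 |E|=1  E = 1-q->6
step 3: apply R1 at {0↦2, 1↦7, 2↦1, 3↦6}  → |V|=3 |E|=0  E = ∅
halt: no rule applies after step 3
NF nodes: {0:A, 1:A, 2:B}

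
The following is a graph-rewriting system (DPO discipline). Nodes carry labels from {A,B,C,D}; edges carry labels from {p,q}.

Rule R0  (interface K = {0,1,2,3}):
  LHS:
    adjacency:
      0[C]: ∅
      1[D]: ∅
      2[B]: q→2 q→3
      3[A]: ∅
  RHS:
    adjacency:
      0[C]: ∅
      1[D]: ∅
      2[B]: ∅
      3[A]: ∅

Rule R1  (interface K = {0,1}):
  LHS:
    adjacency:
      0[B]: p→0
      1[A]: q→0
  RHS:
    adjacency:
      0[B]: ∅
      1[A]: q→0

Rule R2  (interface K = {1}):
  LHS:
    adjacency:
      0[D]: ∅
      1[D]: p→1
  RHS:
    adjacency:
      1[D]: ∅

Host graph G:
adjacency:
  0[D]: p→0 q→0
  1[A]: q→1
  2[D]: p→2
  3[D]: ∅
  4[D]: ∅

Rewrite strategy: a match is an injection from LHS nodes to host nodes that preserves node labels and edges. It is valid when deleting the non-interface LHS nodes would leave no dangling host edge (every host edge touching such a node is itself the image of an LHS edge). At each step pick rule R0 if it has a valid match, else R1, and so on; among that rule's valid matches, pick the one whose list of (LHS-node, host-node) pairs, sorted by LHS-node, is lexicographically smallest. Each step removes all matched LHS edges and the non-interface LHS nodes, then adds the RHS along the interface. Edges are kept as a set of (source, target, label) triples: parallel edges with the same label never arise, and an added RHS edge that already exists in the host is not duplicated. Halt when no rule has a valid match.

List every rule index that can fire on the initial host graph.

R0: no valid match — LHS pattern not found
R1: no valid match — LHS pattern not found
R2: 4 valid matches — {0↦3, 1↦0}, {0↦3, 1↦2}, {0↦4, 1↦0} (+1 more)

Answer: [R2]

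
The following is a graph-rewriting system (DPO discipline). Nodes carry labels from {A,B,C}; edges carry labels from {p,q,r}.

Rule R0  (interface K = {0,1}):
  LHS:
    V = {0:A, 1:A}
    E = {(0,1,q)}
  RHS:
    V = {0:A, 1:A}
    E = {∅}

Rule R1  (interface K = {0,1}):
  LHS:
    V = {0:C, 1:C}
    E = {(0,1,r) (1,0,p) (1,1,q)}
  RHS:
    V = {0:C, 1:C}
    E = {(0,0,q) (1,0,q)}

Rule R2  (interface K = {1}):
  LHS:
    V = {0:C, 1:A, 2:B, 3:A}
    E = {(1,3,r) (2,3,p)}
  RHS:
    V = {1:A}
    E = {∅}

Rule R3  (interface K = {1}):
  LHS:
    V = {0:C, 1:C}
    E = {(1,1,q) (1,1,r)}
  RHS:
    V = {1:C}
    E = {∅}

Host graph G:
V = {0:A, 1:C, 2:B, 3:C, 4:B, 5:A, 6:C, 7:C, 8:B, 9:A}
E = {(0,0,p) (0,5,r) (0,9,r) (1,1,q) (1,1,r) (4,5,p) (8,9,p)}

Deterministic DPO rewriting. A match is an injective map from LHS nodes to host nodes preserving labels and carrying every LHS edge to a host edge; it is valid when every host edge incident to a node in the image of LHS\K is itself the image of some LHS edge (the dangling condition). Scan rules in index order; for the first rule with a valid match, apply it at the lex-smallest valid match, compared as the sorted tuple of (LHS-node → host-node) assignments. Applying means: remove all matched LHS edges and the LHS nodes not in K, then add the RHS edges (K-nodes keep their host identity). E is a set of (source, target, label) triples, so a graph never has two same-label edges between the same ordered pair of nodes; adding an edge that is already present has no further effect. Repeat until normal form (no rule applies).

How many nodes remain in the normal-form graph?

start.  V:10 E:7  edges: 0-p->0 0-r->5 0-r->9 1-q->1 1-r->1 4-p->5 8-p->9
1. fire R2 via {0↦3, 1↦0, 2↦4, 3↦5}  →  V:7 E:5  edges: 0-p->0 0-r->9 1-q->1 1-r->1 8-p->9
2. fire R2 via {0↦6, 1↦0, 2↦8, 3↦9}  →  V:4 E:3  edges: 0-p->0 1-q->1 1-r->1
3. fire R3 via {0↦7, 1↦1}  →  V:3 E:1  edges: 0-p->0
normal form: no rule applies after step 3
NF nodes: {0:A, 1:C, 2:B}

Answer: 3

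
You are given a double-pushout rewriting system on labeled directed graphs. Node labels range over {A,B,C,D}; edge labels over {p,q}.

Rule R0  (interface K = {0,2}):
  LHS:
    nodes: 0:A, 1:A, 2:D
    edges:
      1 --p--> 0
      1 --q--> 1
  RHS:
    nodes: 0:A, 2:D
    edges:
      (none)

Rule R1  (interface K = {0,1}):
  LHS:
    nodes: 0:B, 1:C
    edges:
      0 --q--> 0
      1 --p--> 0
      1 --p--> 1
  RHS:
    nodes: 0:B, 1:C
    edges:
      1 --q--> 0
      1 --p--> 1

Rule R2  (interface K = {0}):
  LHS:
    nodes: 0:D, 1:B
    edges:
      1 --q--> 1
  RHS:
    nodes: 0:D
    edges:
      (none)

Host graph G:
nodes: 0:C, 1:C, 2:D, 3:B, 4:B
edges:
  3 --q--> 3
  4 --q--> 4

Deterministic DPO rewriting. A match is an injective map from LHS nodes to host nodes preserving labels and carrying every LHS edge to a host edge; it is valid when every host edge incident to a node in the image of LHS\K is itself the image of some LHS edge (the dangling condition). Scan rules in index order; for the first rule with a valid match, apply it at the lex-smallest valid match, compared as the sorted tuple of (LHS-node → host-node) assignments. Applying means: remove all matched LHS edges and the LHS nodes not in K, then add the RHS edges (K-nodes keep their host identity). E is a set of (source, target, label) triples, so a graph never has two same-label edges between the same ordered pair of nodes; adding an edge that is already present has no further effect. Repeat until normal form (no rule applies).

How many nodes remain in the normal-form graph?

Answer: 3

Steps:
initial: |V|=5 |E|=2  E = 3-q->3 4-q->4
step 1: apply R2 at {0↦2, 1↦3}  → |V|=4 |E|=1  E = 4-q->4
step 2: apply R2 at {0↦2, 1↦4}  → |V|=3 |E|=0  E = ∅
halt: no rule applies after step 2
NF nodes: {0:C, 1:C, 2:D}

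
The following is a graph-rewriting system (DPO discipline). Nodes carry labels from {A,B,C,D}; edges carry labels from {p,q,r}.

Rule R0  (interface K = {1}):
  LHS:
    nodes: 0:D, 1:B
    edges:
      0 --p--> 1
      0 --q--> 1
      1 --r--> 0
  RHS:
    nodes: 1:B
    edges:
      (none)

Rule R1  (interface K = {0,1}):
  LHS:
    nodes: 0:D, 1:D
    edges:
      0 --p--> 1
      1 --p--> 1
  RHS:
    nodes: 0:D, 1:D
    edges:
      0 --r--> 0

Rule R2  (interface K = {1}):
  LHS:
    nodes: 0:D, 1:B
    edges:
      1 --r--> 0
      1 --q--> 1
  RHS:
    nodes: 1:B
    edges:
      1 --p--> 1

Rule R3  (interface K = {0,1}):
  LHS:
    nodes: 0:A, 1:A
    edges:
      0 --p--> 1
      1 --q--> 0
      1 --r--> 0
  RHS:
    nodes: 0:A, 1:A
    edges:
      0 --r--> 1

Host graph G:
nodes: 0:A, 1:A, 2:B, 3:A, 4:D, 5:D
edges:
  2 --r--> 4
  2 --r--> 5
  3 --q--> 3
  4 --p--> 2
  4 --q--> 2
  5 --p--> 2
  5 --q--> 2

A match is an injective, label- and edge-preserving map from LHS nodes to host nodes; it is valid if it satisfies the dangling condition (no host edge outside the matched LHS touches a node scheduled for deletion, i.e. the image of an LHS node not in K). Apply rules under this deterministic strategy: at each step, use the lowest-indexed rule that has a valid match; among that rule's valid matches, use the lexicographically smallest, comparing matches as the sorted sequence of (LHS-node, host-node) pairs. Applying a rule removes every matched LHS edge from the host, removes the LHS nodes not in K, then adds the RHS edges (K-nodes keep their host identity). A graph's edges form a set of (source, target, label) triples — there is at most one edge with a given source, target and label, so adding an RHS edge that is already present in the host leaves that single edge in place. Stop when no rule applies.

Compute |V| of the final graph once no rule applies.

[0] host  ⇒  6 nodes, 7 edges  {2-r->4 2-r->5 3-q->3 4-p->2 4-q->2 5-p->2 5-q->2}
[1] R0 @ {0↦4, 1↦2}  ⇒  5 nodes, 4 edges  {2-r->5 3-q->3 5-p->2 5-q->2}
[2] R0 @ {0↦5, 1↦2}  ⇒  4 nodes, 1 edges  {3-q->3}
final graph: no rule applies after step 2
NF nodes: {0:A, 1:A, 2:B, 3:A}

Answer: 4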